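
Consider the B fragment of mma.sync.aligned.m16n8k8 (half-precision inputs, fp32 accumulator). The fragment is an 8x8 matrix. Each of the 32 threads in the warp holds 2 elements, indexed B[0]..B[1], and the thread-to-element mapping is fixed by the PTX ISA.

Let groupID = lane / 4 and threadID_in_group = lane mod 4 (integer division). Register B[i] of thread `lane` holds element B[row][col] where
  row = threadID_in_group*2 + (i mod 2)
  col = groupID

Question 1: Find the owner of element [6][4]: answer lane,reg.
c=4→G=4  r=6→T=3,p=0
L=4*4+3=19  i=0=0

19,0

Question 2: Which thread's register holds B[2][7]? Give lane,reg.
c=7⇒gr=7  r=2⇒th=1,odd=0
L=7*4+1=29  i=0=0

29,0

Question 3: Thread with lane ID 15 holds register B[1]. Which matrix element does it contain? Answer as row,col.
lane 15: g=3 (15/4), t=3 (15%4)
i=1: r=3*2+1=7, c=g=3

7,3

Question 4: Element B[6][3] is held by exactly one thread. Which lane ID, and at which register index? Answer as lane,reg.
15,0

c=3→G=3  r=6→T=3,p=0
L=3*4+3=15  i=0=0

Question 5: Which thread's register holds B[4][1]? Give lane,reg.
c=1→G=1  r=4→T=2,p=0
L=1*4+2=6  i=0=0

6,0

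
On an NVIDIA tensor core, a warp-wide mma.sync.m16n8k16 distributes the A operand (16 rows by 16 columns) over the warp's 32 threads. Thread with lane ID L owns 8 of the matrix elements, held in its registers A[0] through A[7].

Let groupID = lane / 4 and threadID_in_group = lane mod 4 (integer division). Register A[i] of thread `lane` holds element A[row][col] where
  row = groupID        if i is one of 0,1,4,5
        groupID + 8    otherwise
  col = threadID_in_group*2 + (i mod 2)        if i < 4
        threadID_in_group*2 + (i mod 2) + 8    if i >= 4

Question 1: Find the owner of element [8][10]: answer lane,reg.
r: 8->gid=0,r8=1  c: 10->c8=1,tid=1,i&1=0
L=0*4+1=1  i=1*4+1*2+0=6

1,6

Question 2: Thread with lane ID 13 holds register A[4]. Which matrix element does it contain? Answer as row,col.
3,10

13: grp=3,tig=1
[4] (3+0,1*2+0+8) = (3,10)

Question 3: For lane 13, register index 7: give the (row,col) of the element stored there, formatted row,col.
lane 13: grp=3 (13/4), tig=1 (13%4)
i=7: r=3+8=11, c=1*2+1+8=11

11,11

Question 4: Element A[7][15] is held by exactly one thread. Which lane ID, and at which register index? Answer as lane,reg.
r=7→G=7,rhi=0  c=15→chi=1,T=3,p=1
L=7*4+3=31  i=1*4+0*2+1=5

31,5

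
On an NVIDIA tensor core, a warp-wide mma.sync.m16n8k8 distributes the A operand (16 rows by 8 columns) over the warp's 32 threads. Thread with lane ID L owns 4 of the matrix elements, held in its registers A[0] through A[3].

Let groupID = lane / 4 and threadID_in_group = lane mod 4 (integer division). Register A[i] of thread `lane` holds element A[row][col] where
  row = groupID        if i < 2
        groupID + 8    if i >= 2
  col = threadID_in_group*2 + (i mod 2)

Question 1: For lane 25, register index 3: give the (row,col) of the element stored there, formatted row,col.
14,3

25: gid=6,tid=1
[3] (6+8,1*2+1) = (14,3)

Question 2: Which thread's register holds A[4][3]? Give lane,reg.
r=4→G=4,rhi=0  c=3→T=1,p=1
L=4*4+1=17  i=0*2+1=1

17,1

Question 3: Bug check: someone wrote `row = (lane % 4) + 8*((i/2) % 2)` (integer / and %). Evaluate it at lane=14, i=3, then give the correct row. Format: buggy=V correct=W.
buggy=10 correct=11

`(lane % 4) + 8*((i/2) % 2)`[14,3]→10
14: G=3,T=2
[3] (3+8,2*2+1) = (11,5)
row: 10 vs 11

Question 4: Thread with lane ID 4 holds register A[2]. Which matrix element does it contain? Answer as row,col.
9,0

L=4=>grp=4>>2=1, tig=4&3=0
[2]=>row 1+8=9  col 0·2+0=0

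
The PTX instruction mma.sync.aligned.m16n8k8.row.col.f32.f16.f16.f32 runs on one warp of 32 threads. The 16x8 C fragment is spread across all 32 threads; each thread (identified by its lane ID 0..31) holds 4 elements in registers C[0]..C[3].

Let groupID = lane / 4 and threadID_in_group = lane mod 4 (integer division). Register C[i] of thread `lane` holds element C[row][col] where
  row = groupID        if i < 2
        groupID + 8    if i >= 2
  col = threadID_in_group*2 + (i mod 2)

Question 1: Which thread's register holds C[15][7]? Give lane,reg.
r: 15->gid=7,r8=1  c: 7->tid=3,i&1=1
L=7*4+3=31  i=1*2+1=3

31,3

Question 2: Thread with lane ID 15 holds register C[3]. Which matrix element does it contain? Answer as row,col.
11,7

lane 15⇒15/4=3, 15 mod 4=3
i=3  r:3+8⇒11  c:2·3+1⇒7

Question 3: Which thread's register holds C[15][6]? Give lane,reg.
r=15->g=7,rb=1  c=6->t=3,b0=0
L=7*4+3=31  i=1*2+0=2

31,2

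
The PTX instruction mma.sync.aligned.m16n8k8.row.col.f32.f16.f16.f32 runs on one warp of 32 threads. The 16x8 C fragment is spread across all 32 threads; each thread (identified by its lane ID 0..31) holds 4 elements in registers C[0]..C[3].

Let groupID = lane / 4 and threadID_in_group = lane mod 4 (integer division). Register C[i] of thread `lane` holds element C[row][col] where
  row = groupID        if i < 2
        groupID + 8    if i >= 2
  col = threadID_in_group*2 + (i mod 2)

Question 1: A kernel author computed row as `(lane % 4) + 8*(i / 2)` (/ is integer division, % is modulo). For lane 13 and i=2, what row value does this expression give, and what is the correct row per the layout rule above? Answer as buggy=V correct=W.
`(lane % 4) + 8*(i / 2)`[13,2]→9
lane 13: G=3 (13/4), T=1 (13%4)
i=2: r=3+8=11, c=1*2+0=2
row: 9 vs 11

buggy=9 correct=11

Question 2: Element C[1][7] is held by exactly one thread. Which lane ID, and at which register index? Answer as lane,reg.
r:1=>grp=1,rB=0  c:7=>tig=3,lo=1
L=1*4+3=7  i=0*2+1=1

7,1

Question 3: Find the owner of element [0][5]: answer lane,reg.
2,1

r=0->g=0,rb=0  c=5->t=2,b0=1
L=0*4+2=2  i=0*2+1=1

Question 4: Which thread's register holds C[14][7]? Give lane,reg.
27,3

r=14→G=6,rhi=1  c=7→T=3,p=1
L=6*4+3=27  i=1*2+1=3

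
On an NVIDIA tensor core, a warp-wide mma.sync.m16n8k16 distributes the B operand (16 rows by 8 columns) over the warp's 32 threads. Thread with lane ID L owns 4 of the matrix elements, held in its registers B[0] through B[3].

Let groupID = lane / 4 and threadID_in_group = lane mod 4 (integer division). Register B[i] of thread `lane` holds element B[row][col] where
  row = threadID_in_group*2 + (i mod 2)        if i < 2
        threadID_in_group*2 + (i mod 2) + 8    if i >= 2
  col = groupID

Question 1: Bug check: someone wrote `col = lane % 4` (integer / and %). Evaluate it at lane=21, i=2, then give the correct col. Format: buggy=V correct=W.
`lane % 4`[21,2]->1
L=21->g=21>>2=5, t=21&3=1
[2]->row 1·2+0+8=10  col g=5
col: 1 vs 5

buggy=1 correct=5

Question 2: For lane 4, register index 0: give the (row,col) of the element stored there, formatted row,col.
0,1

4: gr=1,th=0
[0] (0*2+0+0,1) = (0,1)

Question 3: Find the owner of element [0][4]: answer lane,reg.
c:4=>grp=4  r:0=>rB=0,tig=0,lo=0
L=4*4+0=16  i=0*2+0=0

16,0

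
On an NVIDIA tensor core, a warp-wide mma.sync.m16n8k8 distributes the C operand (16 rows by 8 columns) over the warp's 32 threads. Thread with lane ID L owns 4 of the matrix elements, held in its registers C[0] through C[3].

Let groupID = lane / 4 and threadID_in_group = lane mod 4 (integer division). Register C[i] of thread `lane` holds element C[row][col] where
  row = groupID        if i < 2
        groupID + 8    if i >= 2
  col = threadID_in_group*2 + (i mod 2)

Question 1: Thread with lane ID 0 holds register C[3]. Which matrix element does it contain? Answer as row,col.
lane 0: gr=0 (0/4), th=0 (0%4)
i=3: r=0+8=8, c=0*2+1=1

8,1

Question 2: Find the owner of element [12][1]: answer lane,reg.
r=12->g=4,rb=1  c=1->t=0,b0=1
L=4*4+0=16  i=1*2+1=3

16,3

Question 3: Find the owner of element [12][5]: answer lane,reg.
18,3

r: 12->gid=4,r8=1  c: 5->tid=2,i&1=1
L=4*4+2=18  i=1*2+1=3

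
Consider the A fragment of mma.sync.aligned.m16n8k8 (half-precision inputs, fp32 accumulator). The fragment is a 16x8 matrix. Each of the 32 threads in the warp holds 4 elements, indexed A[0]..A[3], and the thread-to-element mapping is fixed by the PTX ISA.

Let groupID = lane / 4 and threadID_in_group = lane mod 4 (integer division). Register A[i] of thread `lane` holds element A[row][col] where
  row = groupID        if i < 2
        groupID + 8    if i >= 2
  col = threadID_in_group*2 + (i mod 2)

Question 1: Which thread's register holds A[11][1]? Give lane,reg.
r=11->g=3,rb=1  c=1->t=0,b0=1
L=3*4+0=12  i=1*2+1=3

12,3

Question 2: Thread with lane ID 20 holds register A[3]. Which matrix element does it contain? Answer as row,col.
13,1

lane 20->20/4=5, 20 mod 4=0
i=3  r:5+8->13  c:2·0+1->1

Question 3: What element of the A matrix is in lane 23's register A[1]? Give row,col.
5,7

L=23->g=23>>2=5, t=23&3=3
[1]->row 5+0=5  col 3·2+1=7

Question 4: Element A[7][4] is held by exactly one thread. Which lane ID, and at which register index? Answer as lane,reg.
30,0

r: 7->gid=7,r8=0  c: 4->tid=2,i&1=0
L=7*4+2=30  i=0*2+0=0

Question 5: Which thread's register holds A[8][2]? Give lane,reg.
r:8=>grp=0,rB=1  c:2=>tig=1,lo=0
L=0*4+1=1  i=1*2+0=2

1,2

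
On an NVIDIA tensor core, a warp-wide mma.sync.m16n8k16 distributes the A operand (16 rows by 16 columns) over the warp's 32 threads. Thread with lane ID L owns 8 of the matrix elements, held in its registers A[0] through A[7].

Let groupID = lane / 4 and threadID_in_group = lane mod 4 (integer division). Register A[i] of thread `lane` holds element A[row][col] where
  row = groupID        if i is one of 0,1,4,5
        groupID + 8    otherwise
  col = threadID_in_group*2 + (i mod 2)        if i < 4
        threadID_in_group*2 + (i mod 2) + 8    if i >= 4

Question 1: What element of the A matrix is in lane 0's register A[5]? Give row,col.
lane 0->0/4=0, 0 mod 4=0
i=5  r:0+0->0  c:2·0+1+8->9

0,9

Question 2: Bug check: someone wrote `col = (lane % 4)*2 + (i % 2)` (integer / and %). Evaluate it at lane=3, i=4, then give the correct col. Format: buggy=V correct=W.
buggy=6 correct=14

`(lane % 4)*2 + (i % 2)`[3,4]->6
L=3->g=3>>2=0, t=3&3=3
[4]->row 0+0=0  col 3·2+0+8=14
col: 6 vs 14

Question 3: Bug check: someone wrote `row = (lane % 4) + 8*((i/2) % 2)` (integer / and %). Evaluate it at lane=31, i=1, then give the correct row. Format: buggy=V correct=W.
buggy=3 correct=7

`(lane % 4) + 8*((i/2) % 2)`[31,1]→3
lane 31→31/4=7, 31 mod 4=3
i=1  r:7+0→7  c:2·3+1+0→7
row: 3 vs 7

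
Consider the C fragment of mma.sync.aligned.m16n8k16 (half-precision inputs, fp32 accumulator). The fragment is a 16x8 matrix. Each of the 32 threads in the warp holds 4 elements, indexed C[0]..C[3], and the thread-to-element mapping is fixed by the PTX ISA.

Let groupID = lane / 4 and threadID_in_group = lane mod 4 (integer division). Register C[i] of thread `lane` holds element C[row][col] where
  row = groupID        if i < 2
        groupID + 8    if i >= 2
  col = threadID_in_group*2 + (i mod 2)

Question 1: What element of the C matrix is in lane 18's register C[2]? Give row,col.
lane 18→18/4=4, 18 mod 4=2
i=2  r:4+8→12  c:2·2+0→4

12,4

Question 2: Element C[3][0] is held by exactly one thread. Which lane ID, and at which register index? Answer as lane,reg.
12,0

r=3⇒gr=3,Rb=0  c=0⇒th=0,odd=0
L=3*4+0=12  i=0*2+0=0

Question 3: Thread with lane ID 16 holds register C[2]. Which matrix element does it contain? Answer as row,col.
12,0

lane 16: G=4 (16/4), T=0 (16%4)
i=2: r=4+8=12, c=0*2+0=0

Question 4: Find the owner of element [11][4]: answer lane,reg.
r:11=>grp=3,rB=1  c:4=>tig=2,lo=0
L=3*4+2=14  i=1*2+0=2

14,2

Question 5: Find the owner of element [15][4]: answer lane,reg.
30,2

r:15=>grp=7,rB=1  c:4=>tig=2,lo=0
L=7*4+2=30  i=1*2+0=2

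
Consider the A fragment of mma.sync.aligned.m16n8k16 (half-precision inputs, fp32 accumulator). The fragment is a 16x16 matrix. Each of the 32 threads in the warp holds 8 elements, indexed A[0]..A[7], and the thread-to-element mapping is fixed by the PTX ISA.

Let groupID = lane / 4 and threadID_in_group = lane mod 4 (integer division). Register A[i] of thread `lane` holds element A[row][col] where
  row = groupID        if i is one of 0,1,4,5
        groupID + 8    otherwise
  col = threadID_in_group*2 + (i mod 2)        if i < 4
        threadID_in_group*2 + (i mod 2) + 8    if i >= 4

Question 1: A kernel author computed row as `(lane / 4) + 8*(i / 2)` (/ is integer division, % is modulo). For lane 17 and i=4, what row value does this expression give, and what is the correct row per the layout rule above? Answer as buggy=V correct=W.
`(lane / 4) + 8*(i / 2)`[17,4]->20
lane 17->17/4=4, 17 mod 4=1
i=4  r:4+0->4  c:2·1+0+8->10
row: 20 vs 4

buggy=20 correct=4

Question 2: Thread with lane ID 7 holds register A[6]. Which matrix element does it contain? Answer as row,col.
lane 7⇒7/4=1, 7 mod 4=3
i=6  r:1+8⇒9  c:2·3+0+8⇒14

9,14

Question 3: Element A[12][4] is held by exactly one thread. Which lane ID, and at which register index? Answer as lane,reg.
18,2

r:12=>grp=4,rB=1  c:4=>cB=0,tig=2,lo=0
L=4*4+2=18  i=0*4+1*2+0=2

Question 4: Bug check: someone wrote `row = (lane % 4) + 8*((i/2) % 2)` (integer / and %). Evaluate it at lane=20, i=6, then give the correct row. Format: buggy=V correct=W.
buggy=8 correct=13

`(lane % 4) + 8*((i/2) % 2)`[20,6]⇒8
lane 20⇒20/4=5, 20 mod 4=0
i=6  r:5+8⇒13  c:2·0+0+8⇒8
row: 8 vs 13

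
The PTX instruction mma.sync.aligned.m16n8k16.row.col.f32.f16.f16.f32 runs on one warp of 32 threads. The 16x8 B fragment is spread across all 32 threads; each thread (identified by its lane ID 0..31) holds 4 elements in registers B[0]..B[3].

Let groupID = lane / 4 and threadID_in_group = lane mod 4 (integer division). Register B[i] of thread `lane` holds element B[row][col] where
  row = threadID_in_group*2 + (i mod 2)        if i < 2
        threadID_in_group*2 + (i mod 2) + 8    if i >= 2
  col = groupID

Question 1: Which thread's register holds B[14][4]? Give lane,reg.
c:4=>grp=4  r:14=>rB=1,tig=3,lo=0
L=4*4+3=19  i=1*2+0=2

19,2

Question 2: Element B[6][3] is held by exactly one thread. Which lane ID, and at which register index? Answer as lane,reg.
15,0

c=3⇒gr=3  r=6⇒Rb=0,th=3,odd=0
L=3*4+3=15  i=0*2+0=0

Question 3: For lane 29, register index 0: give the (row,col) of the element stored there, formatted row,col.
lane 29: gr=7 (29/4), th=1 (29%4)
i=0: r=1*2+0+0=2, c=gr=7

2,7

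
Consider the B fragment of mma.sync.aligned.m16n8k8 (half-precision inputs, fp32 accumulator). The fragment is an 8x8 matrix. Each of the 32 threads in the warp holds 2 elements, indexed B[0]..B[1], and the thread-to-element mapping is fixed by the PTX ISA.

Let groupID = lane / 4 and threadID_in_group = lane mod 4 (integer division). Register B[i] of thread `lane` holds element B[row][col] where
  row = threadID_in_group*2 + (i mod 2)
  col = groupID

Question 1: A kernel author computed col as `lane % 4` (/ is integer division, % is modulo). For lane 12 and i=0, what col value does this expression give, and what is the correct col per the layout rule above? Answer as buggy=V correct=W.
buggy=0 correct=3

`lane % 4`[12,0]->0
lane 12->12/4=3, 12 mod 4=0
i=0  r:2·0+0->0  c:3
col: 0 vs 3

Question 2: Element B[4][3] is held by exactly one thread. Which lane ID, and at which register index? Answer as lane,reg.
14,0

c=3⇒gr=3  r=4⇒th=2,odd=0
L=3*4+2=14  i=0=0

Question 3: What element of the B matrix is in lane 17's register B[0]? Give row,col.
2,4

17: g=4,t=1
[0] (1*2+0,4) = (2,4)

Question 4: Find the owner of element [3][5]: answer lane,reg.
21,1

c=5->g=5  r=3->t=1,b0=1
L=5*4+1=21  i=1=1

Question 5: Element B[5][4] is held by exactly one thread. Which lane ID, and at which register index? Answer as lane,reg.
18,1

c: 4->gid=4  r: 5->tid=2,i&1=1
L=4*4+2=18  i=1=1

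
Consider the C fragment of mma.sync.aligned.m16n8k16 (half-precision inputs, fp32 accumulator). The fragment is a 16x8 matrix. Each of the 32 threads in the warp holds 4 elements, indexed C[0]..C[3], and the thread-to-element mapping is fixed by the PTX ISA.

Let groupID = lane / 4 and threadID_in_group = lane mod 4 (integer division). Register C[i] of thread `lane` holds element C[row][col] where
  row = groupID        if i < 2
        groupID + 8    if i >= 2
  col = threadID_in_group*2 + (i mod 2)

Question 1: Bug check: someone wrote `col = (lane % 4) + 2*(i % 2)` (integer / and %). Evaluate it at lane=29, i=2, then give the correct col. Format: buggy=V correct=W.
buggy=1 correct=2

`(lane % 4) + 2*(i % 2)`[29,2]→1
lane 29→29/4=7, 29 mod 4=1
i=2  r:7+8→15  c:2·1+0→2
col: 1 vs 2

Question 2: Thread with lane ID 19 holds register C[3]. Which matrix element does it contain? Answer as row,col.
12,7

lane 19: gr=4 (19/4), th=3 (19%4)
i=3: r=4+8=12, c=3*2+1=7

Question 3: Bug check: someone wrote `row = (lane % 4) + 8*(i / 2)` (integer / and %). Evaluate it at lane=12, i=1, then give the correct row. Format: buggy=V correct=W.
`(lane % 4) + 8*(i / 2)`[12,1]⇒0
lane 12: gr=3 (12/4), th=0 (12%4)
i=1: r=3+0=3, c=0*2+1=1
row: 0 vs 3

buggy=0 correct=3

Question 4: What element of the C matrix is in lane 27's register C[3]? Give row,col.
lane 27: gid=6 (27/4), tid=3 (27%4)
i=3: r=6+8=14, c=3*2+1=7

14,7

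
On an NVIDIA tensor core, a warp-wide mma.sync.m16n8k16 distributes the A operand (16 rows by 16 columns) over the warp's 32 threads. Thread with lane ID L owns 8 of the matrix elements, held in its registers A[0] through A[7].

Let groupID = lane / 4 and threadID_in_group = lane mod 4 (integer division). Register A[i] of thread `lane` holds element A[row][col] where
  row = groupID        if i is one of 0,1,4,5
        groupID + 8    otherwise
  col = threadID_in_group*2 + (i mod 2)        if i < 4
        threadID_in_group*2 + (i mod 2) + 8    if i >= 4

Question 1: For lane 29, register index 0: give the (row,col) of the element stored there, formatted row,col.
L=29->g=29>>2=7, t=29&3=1
[0]->row 7+0=7  col 1·2+0+0=2

7,2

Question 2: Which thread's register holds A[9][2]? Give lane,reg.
r=9→G=1,rhi=1  c=2→chi=0,T=1,p=0
L=1*4+1=5  i=0*4+1*2+0=2

5,2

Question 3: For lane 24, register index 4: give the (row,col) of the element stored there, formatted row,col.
lane 24->24/4=6, 24 mod 4=0
i=4  r:6+0->6  c:2·0+0+8->8

6,8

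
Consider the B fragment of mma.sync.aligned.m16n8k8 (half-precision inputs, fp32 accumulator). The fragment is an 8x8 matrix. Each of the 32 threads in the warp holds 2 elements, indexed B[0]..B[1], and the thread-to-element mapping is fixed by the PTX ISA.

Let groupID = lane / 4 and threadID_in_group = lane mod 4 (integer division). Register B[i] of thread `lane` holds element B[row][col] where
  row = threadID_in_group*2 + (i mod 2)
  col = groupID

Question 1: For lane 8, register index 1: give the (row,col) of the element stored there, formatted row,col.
1,2

lane 8->8/4=2, 8 mod 4=0
i=1  r:2·0+1->1  c:2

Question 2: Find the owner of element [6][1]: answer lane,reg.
c: 1->gid=1  r: 6->tid=3,i&1=0
L=1*4+3=7  i=0=0

7,0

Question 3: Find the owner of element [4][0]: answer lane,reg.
c=0⇒gr=0  r=4⇒th=2,odd=0
L=0*4+2=2  i=0=0

2,0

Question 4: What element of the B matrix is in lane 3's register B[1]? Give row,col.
3: grp=0,tig=3
[1] (3*2+1,0) = (7,0)

7,0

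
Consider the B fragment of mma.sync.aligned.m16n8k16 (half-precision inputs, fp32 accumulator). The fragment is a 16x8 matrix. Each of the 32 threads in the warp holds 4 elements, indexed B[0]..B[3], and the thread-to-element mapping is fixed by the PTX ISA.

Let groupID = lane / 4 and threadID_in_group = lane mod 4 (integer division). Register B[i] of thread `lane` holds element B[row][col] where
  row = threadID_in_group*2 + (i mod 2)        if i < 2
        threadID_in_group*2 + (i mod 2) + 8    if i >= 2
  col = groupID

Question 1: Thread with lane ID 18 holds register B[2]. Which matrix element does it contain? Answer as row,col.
12,4

L=18→G=18>>2=4, T=18&3=2
[2]→row 2·2+0+8=12  col G=4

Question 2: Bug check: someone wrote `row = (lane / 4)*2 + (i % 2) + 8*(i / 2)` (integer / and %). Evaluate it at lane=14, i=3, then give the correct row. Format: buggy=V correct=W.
buggy=15 correct=13

`(lane / 4)*2 + (i % 2) + 8*(i / 2)`[14,3]->15
L=14->g=14>>2=3, t=14&3=2
[3]->row 2·2+1+8=13  col g=3
row: 15 vs 13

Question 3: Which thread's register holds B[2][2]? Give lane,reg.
9,0

c: 2->gid=2  r: 2->r8=0,tid=1,i&1=0
L=2*4+1=9  i=0*2+0=0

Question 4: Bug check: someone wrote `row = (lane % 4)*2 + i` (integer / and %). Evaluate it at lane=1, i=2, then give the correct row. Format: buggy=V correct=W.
buggy=4 correct=10

`(lane % 4)*2 + i`[1,2]->4
L=1->gid=1>>2=0, tid=1&3=1
[2]->row 1·2+0+8=10  col gid=0
row: 4 vs 10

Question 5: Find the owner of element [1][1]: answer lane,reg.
4,1

c=1→G=1  r=1→rhi=0,T=0,p=1
L=1*4+0=4  i=0*2+1=1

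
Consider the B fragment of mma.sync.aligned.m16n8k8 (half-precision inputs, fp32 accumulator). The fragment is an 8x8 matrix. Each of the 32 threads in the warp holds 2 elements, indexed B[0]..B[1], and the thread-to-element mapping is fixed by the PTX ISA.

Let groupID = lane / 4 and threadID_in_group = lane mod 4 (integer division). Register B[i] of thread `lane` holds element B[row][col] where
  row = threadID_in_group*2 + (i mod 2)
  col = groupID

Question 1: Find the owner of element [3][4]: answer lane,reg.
17,1

c=4⇒gr=4  r=3⇒th=1,odd=1
L=4*4+1=17  i=1=1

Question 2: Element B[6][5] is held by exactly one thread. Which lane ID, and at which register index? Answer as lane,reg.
c=5→G=5  r=6→T=3,p=0
L=5*4+3=23  i=0=0

23,0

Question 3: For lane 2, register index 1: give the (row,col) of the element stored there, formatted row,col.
5,0

2: grp=0,tig=2
[1] (2*2+1,0) = (5,0)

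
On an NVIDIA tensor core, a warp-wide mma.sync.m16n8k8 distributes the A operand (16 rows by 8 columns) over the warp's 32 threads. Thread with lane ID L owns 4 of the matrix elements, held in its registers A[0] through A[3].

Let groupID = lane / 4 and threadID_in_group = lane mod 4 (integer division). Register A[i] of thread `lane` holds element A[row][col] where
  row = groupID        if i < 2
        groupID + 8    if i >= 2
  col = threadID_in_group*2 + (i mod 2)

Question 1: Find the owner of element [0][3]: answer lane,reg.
r=0->g=0,rb=0  c=3->t=1,b0=1
L=0*4+1=1  i=0*2+1=1

1,1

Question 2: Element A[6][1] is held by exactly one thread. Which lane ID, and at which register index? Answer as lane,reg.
r:6=>grp=6,rB=0  c:1=>tig=0,lo=1
L=6*4+0=24  i=0*2+1=1

24,1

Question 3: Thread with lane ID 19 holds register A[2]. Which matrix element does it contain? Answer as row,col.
lane 19→19/4=4, 19 mod 4=3
i=2  r:4+8→12  c:2·3+0→6

12,6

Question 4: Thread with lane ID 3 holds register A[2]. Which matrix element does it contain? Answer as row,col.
8,6

lane 3: gid=0 (3/4), tid=3 (3%4)
i=2: r=0+8=8, c=3*2+0=6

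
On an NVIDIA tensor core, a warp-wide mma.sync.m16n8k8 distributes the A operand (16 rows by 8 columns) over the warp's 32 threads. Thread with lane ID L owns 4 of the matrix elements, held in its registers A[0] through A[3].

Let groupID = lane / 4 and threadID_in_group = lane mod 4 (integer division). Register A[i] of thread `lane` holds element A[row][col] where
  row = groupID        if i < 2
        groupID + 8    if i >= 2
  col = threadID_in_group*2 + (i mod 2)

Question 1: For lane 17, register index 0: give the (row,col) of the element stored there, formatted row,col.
4,2

lane 17: gid=4 (17/4), tid=1 (17%4)
i=0: r=4+0=4, c=1*2+0=2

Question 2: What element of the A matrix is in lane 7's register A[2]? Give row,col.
9,6

lane 7: grp=1 (7/4), tig=3 (7%4)
i=2: r=1+8=9, c=3*2+0=6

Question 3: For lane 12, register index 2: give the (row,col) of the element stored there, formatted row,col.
11,0

12: g=3,t=0
[2] (3+8,0*2+0) = (11,0)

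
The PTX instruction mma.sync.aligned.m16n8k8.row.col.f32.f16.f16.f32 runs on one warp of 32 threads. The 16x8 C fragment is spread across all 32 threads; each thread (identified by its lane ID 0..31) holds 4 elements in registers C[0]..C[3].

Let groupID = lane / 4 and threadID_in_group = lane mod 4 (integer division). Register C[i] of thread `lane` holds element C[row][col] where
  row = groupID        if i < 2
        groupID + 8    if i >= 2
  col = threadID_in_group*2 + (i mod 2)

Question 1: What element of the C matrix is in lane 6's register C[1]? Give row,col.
1,5

L=6->g=6>>2=1, t=6&3=2
[1]->row 1+0=1  col 2·2+1=5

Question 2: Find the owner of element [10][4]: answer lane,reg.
10,2

r=10⇒gr=2,Rb=1  c=4⇒th=2,odd=0
L=2*4+2=10  i=1*2+0=2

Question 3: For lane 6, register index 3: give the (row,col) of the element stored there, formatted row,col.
9,5

lane 6->6/4=1, 6 mod 4=2
i=3  r:1+8->9  c:2·2+1->5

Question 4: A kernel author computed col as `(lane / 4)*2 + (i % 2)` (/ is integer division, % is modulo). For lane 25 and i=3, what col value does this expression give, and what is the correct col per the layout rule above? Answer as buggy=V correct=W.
`(lane / 4)*2 + (i % 2)`[25,3]⇒13
lane 25: gr=6 (25/4), th=1 (25%4)
i=3: r=6+8=14, c=1*2+1=3
col: 13 vs 3

buggy=13 correct=3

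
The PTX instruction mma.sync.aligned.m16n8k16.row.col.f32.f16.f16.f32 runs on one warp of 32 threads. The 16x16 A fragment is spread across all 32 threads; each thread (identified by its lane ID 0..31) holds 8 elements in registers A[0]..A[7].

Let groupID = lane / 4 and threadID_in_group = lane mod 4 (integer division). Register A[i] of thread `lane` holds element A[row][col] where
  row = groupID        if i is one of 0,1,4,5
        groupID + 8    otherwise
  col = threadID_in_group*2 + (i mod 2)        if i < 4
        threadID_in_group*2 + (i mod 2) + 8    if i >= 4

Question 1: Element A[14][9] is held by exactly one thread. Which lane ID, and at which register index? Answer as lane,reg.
r=14->g=6,rb=1  c=9->cb=1,t=0,b0=1
L=6*4+0=24  i=1*4+1*2+1=7

24,7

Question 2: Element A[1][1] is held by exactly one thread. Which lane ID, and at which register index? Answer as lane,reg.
r=1⇒gr=1,Rb=0  c=1⇒Cb=0,th=0,odd=1
L=1*4+0=4  i=0*4+0*2+1=1

4,1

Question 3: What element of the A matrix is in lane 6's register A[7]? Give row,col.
6: G=1,T=2
[7] (1+8,2*2+1+8) = (9,13)

9,13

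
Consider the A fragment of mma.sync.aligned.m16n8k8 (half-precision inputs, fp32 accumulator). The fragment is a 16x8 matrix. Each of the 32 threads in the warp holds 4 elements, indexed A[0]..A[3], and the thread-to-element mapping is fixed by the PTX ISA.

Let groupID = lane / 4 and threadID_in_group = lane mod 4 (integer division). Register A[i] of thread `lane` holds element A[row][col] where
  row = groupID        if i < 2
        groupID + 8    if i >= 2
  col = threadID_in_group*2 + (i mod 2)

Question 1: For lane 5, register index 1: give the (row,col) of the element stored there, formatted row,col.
5: g=1,t=1
[1] (1+0,1*2+1) = (1,3)

1,3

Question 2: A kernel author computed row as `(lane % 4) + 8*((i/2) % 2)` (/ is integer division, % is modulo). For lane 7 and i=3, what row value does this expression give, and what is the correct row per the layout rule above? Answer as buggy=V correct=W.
buggy=11 correct=9

`(lane % 4) + 8*((i/2) % 2)`[7,3]⇒11
lane 7: gr=1 (7/4), th=3 (7%4)
i=3: r=1+8=9, c=3*2+1=7
row: 11 vs 9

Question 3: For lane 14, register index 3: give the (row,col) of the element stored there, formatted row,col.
11,5

lane 14: g=3 (14/4), t=2 (14%4)
i=3: r=3+8=11, c=2*2+1=5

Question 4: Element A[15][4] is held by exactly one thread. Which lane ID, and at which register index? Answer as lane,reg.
30,2

r=15⇒gr=7,Rb=1  c=4⇒th=2,odd=0
L=7*4+2=30  i=1*2+0=2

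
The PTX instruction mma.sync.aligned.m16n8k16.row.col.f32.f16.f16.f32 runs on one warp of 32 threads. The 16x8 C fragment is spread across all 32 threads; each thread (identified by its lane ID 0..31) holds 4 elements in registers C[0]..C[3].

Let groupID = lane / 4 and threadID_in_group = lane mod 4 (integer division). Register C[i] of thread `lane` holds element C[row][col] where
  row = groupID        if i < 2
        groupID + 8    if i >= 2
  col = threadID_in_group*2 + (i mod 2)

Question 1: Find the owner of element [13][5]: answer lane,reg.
r=13⇒gr=5,Rb=1  c=5⇒th=2,odd=1
L=5*4+2=22  i=1*2+1=3

22,3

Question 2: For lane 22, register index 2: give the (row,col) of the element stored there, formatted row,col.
lane 22=>22/4=5, 22 mod 4=2
i=2  r:5+8=>13  c:2·2+0=>4

13,4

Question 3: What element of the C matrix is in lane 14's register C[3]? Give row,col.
11,5

lane 14→14/4=3, 14 mod 4=2
i=3  r:3+8→11  c:2·2+1→5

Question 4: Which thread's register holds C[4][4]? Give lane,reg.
r: 4->gid=4,r8=0  c: 4->tid=2,i&1=0
L=4*4+2=18  i=0*2+0=0

18,0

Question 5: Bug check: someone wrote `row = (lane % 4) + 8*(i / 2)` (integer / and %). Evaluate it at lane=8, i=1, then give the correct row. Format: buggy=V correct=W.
buggy=0 correct=2

`(lane % 4) + 8*(i / 2)`[8,1]->0
8: gid=2,tid=0
[1] (2+0,0*2+1) = (2,1)
row: 0 vs 2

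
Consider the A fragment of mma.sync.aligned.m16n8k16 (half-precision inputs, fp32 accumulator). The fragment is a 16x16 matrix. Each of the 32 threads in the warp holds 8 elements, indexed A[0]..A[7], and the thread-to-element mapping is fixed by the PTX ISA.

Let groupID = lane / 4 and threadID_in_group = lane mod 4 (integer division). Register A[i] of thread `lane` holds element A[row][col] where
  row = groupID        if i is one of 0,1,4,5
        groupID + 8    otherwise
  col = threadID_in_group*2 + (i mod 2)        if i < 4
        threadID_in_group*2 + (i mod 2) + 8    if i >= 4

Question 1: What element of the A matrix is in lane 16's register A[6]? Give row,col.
lane 16->16/4=4, 16 mod 4=0
i=6  r:4+8->12  c:2·0+0+8->8

12,8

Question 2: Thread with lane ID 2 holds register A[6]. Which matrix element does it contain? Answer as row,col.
8,12

lane 2->2/4=0, 2 mod 4=2
i=6  r:0+8->8  c:2·2+0+8->12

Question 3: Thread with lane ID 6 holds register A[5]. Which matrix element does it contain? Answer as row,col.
lane 6: gid=1 (6/4), tid=2 (6%4)
i=5: r=1+0=1, c=2*2+1+8=13

1,13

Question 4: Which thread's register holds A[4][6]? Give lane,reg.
r=4->g=4,rb=0  c=6->cb=0,t=3,b0=0
L=4*4+3=19  i=0*4+0*2+0=0

19,0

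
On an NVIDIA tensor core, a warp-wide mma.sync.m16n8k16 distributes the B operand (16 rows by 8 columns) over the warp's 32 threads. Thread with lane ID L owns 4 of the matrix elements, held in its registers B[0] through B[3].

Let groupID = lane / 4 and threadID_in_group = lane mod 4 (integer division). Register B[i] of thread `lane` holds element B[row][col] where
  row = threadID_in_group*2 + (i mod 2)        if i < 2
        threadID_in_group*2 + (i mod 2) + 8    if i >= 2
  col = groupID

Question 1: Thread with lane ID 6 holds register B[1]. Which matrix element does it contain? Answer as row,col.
5,1

lane 6: g=1 (6/4), t=2 (6%4)
i=1: r=2*2+1+0=5, c=g=1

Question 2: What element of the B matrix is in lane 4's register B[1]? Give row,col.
1,1

4: gid=1,tid=0
[1] (0*2+1+0,1) = (1,1)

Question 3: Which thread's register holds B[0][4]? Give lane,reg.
16,0

c=4⇒gr=4  r=0⇒Rb=0,th=0,odd=0
L=4*4+0=16  i=0*2+0=0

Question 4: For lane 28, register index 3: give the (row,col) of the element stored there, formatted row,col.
L=28→G=28>>2=7, T=28&3=0
[3]→row 0·2+1+8=9  col G=7

9,7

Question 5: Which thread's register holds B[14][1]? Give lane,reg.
c: 1->gid=1  r: 14->r8=1,tid=3,i&1=0
L=1*4+3=7  i=1*2+0=2

7,2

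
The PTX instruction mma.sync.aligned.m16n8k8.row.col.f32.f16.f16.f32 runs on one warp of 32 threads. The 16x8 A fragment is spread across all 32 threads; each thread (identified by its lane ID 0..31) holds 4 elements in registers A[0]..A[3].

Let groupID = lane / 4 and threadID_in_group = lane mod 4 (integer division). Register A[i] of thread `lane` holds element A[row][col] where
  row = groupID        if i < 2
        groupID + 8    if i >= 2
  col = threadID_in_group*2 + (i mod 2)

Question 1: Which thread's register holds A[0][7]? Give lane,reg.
r: 0->gid=0,r8=0  c: 7->tid=3,i&1=1
L=0*4+3=3  i=0*2+1=1

3,1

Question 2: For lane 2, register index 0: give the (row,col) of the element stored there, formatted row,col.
0,4

2: grp=0,tig=2
[0] (0+0,2*2+0) = (0,4)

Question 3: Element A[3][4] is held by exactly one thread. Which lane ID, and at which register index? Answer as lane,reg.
r=3⇒gr=3,Rb=0  c=4⇒th=2,odd=0
L=3*4+2=14  i=0*2+0=0

14,0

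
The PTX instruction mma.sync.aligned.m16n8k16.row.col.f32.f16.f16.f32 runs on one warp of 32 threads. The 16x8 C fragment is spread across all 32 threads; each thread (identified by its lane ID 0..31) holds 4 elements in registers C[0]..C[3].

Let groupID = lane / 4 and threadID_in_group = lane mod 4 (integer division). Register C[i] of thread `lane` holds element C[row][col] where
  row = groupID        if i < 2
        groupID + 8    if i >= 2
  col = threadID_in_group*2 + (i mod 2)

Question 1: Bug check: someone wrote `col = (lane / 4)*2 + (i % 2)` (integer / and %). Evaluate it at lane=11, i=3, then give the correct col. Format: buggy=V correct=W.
`(lane / 4)*2 + (i % 2)`[11,3]→5
11: G=2,T=3
[3] (2+8,3*2+1) = (10,7)
col: 5 vs 7

buggy=5 correct=7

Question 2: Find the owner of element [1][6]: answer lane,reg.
7,0

r:1=>grp=1,rB=0  c:6=>tig=3,lo=0
L=1*4+3=7  i=0*2+0=0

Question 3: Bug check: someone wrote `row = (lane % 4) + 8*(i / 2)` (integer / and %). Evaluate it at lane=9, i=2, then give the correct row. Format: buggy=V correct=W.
`(lane % 4) + 8*(i / 2)`[9,2]→9
lane 9→9/4=2, 9 mod 4=1
i=2  r:2+8→10  c:2·1+0→2
row: 9 vs 10

buggy=9 correct=10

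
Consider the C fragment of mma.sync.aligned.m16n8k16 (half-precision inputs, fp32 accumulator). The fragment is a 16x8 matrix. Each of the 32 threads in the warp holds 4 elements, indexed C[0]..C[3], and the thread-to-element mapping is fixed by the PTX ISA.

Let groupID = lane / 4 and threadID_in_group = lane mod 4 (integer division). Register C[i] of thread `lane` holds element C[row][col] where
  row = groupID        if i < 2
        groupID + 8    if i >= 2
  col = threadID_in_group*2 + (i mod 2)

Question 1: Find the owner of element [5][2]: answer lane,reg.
21,0

r: 5->gid=5,r8=0  c: 2->tid=1,i&1=0
L=5*4+1=21  i=0*2+0=0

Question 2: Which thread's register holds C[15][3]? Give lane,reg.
r=15->g=7,rb=1  c=3->t=1,b0=1
L=7*4+1=29  i=1*2+1=3

29,3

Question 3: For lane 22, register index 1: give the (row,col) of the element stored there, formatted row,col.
5,5

L=22=>grp=22>>2=5, tig=22&3=2
[1]=>row 5+0=5  col 2·2+1=5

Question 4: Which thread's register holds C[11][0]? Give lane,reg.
r=11→G=3,rhi=1  c=0→T=0,p=0
L=3*4+0=12  i=1*2+0=2

12,2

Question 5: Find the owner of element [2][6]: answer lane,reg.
r:2=>grp=2,rB=0  c:6=>tig=3,lo=0
L=2*4+3=11  i=0*2+0=0

11,0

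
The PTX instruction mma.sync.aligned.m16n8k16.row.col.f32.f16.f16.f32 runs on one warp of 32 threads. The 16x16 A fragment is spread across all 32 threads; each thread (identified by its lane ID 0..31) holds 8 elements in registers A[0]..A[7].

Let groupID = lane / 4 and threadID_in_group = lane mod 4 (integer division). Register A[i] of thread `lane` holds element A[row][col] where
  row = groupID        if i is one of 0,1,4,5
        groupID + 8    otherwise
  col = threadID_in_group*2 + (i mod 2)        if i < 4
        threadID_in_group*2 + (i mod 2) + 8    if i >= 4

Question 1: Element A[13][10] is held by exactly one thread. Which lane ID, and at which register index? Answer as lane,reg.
r=13->g=5,rb=1  c=10->cb=1,t=1,b0=0
L=5*4+1=21  i=1*4+1*2+0=6

21,6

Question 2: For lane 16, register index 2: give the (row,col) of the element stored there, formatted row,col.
12,0

lane 16->16/4=4, 16 mod 4=0
i=2  r:4+8->12  c:2·0+0+0->0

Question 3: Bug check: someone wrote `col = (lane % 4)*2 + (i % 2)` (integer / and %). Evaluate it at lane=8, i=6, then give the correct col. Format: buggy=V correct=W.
buggy=0 correct=8

`(lane % 4)*2 + (i % 2)`[8,6]→0
lane 8→8/4=2, 8 mod 4=0
i=6  r:2+8→10  c:2·0+0+8→8
col: 0 vs 8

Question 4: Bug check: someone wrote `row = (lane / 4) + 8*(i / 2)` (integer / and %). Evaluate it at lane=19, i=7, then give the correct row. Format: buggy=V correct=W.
`(lane / 4) + 8*(i / 2)`[19,7]->28
lane 19->19/4=4, 19 mod 4=3
i=7  r:4+8->12  c:2·3+1+8->15
row: 28 vs 12

buggy=28 correct=12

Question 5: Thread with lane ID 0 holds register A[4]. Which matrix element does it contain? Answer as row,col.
lane 0: g=0 (0/4), t=0 (0%4)
i=4: r=0+0=0, c=0*2+0+8=8

0,8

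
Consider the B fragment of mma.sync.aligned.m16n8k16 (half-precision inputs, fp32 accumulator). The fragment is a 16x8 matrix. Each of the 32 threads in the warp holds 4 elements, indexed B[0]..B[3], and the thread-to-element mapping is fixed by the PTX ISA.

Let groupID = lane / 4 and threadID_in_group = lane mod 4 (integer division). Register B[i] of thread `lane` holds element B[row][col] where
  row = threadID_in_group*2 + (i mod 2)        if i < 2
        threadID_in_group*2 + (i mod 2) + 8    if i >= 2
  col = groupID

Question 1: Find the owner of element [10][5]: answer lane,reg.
21,2

c=5→G=5  r=10→rhi=1,T=1,p=0
L=5*4+1=21  i=1*2+0=2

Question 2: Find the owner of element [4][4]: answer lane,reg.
c=4⇒gr=4  r=4⇒Rb=0,th=2,odd=0
L=4*4+2=18  i=0*2+0=0

18,0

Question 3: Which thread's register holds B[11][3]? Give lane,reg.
c=3⇒gr=3  r=11⇒Rb=1,th=1,odd=1
L=3*4+1=13  i=1*2+1=3

13,3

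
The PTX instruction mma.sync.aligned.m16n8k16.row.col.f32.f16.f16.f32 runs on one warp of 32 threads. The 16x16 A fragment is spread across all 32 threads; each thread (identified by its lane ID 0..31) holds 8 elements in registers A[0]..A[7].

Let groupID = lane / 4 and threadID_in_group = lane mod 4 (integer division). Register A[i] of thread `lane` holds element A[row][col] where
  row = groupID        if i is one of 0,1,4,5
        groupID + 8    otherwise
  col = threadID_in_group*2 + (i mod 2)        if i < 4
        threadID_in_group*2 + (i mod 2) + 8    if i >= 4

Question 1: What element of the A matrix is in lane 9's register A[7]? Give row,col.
lane 9: G=2 (9/4), T=1 (9%4)
i=7: r=2+8=10, c=1*2+1+8=11

10,11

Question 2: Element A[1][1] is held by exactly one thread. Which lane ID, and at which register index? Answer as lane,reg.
4,1

r:1=>grp=1,rB=0  c:1=>cB=0,tig=0,lo=1
L=1*4+0=4  i=0*4+0*2+1=1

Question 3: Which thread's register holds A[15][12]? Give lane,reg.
r:15=>grp=7,rB=1  c:12=>cB=1,tig=2,lo=0
L=7*4+2=30  i=1*4+1*2+0=6

30,6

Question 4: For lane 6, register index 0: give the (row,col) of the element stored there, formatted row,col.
1,4

lane 6: G=1 (6/4), T=2 (6%4)
i=0: r=1+0=1, c=2*2+0+0=4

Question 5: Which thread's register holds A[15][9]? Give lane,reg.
r: 15->gid=7,r8=1  c: 9->c8=1,tid=0,i&1=1
L=7*4+0=28  i=1*4+1*2+1=7

28,7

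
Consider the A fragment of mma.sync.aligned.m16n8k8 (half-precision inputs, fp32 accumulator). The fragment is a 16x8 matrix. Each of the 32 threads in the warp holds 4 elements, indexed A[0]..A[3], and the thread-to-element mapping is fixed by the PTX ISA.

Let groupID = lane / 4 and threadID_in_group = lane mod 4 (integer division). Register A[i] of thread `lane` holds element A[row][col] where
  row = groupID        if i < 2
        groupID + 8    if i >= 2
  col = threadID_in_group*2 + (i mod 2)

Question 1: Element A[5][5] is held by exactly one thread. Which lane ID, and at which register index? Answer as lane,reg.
r: 5->gid=5,r8=0  c: 5->tid=2,i&1=1
L=5*4+2=22  i=0*2+1=1

22,1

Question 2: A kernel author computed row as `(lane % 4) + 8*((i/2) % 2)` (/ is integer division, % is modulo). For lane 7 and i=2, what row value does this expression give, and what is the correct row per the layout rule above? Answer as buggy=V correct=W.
`(lane % 4) + 8*((i/2) % 2)`[7,2]→11
lane 7→7/4=1, 7 mod 4=3
i=2  r:1+8→9  c:2·3+0→6
row: 11 vs 9

buggy=11 correct=9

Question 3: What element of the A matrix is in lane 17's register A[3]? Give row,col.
12,3

lane 17: g=4 (17/4), t=1 (17%4)
i=3: r=4+8=12, c=1*2+1=3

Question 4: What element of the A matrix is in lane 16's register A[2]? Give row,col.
12,0

lane 16->16/4=4, 16 mod 4=0
i=2  r:4+8->12  c:2·0+0->0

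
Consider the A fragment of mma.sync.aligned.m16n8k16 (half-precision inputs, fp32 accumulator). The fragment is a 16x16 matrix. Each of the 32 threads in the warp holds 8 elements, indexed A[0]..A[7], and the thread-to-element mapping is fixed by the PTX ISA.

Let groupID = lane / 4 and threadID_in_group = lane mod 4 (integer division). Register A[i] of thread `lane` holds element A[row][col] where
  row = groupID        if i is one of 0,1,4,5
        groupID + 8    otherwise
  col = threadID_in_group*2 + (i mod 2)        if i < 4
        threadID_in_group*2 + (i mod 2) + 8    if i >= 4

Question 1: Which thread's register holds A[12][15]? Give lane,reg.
19,7

r=12→G=4,rhi=1  c=15→chi=1,T=3,p=1
L=4*4+3=19  i=1*4+1*2+1=7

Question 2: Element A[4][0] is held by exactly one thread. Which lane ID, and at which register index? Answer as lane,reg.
r=4⇒gr=4,Rb=0  c=0⇒Cb=0,th=0,odd=0
L=4*4+0=16  i=0*4+0*2+0=0

16,0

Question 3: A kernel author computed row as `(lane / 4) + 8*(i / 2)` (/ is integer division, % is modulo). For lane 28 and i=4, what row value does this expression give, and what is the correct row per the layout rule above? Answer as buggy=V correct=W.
`(lane / 4) + 8*(i / 2)`[28,4]->23
L=28->gid=28>>2=7, tid=28&3=0
[4]->row 7+0=7  col 0·2+0+8=8
row: 23 vs 7

buggy=23 correct=7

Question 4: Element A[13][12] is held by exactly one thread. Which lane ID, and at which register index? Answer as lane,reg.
22,6

r=13⇒gr=5,Rb=1  c=12⇒Cb=1,th=2,odd=0
L=5*4+2=22  i=1*4+1*2+0=6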